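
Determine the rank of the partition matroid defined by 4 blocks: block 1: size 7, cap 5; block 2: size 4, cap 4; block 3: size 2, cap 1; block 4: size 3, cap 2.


Rank of a partition matroid = sum of min(|Si|, ci) for each block.
= min(7,5) + min(4,4) + min(2,1) + min(3,2)
= 5 + 4 + 1 + 2
= 12.

12


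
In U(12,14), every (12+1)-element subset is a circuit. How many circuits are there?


In U(12,14), circuits are the (13)-element subsets.
Any set of 13 elements is dependent, and removing any one element gives
an independent set of size 12, so it is a minimal dependent set.
Number of circuits = (14 choose 13) = 14.

14


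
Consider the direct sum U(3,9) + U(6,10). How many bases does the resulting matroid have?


Bases of a direct sum M1 + M2: |B| = |B(M1)| * |B(M2)|.
|B(U(3,9))| = C(9,3) = 84.
|B(U(6,10))| = C(10,6) = 210.
Total bases = 84 * 210 = 17640.

17640


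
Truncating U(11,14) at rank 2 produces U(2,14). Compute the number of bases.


Truncating U(11,14) to rank 2 gives U(2,14).
Bases of U(2,14) are all 2-element subsets of 14 elements.
Number of bases = C(14,2) = (14 * 13) / (1 * 2) = 91.

91


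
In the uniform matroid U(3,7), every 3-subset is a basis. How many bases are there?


Bases of U(3,7) are all 3-element subsets of the 7-element ground set.
Number of bases = C(7,3).
C(7,3) = (7 * 6 * 5) / (1 * 2 * 3) = 35.

35


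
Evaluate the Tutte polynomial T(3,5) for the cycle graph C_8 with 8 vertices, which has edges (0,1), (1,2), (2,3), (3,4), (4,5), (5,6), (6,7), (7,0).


T(C_8; x,y) = x + x^2 + ... + x^(7) + y.
T(3,5) = 3^1 + 3^2 + 3^3 + 3^4 + 3^5 + 3^6 + 3^7 + 5
= 3 + 9 + 27 + 81 + 243 + 729 + 2187 + 5
= 3284.

3284


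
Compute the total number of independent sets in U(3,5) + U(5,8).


For a direct sum, |I(M1+M2)| = |I(M1)| * |I(M2)|.
|I(U(3,5))| = sum C(5,k) for k=0..3 = 26.
|I(U(5,8))| = sum C(8,k) for k=0..5 = 219.
Total = 26 * 219 = 5694.

5694


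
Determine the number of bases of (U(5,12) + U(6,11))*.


(M1+M2)* = M1* + M2*.
M1* = U(7,12), bases: C(12,7) = 792.
M2* = U(5,11), bases: C(11,5) = 462.
|B(M*)| = 792 * 462 = 365904.

365904


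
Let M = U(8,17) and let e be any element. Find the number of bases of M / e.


Contracting e from U(8,17) gives U(7,16).
Bases of U(7,16) = C(16,7) = 11440.

11440


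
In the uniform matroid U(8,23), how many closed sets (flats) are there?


Flats of U(8,23): every subset of size < 8 is a flat, plus E itself.
Count = C(23,0) + C(23,1) + C(23,2) + C(23,3) + C(23,4) + C(23,5) + C(23,6) + C(23,7) + 1
     = 1 + 23 + 253 + 1771 + 8855 + 33649 + 100947 + 245157 + 1
     = 390657.

390657


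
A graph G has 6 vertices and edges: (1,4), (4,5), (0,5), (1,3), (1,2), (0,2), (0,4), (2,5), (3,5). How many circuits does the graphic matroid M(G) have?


A circuit in a graphic matroid = edge set of a simple cycle.
G has 6 vertices and 9 edges.
Enumerating all minimal edge subsets forming cycles...
Total circuits found: 13.

13


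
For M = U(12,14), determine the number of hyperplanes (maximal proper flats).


Hyperplanes of U(12,14) are flats of rank 11.
In a uniform matroid, these are exactly the (11)-element subsets.
Count = C(14,11) = 364.

364


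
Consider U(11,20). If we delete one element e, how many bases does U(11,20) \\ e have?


Deleting e from U(11,20) gives U(11,19) since n > r.
Bases of U(11,19) = (19 choose 11) = 75582.

75582


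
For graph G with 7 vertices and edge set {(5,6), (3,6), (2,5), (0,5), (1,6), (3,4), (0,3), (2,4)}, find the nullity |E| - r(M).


Cycle rank (nullity) = |E| - r(M) = |E| - (|V| - c).
|E| = 8, |V| = 7, c = 1.
Nullity = 8 - (7 - 1) = 8 - 6 = 2.

2


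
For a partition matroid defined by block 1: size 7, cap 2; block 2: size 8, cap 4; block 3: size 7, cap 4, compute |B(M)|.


A basis picks exactly ci elements from block i.
Number of bases = product of C(|Si|, ci).
= C(7,2) * C(8,4) * C(7,4)
= 21 * 70 * 35
= 51450.

51450


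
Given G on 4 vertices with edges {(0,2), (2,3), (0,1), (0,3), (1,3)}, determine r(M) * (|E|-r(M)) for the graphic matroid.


r(M) = |V| - c = 4 - 1 = 3.
nullity = |E| - r(M) = 5 - 3 = 2.
Product = 3 * 2 = 6.

6


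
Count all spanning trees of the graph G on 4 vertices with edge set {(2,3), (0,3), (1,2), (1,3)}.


By Kirchhoff's matrix tree theorem, the number of spanning trees equals
the determinant of any cofactor of the Laplacian matrix L.
G has 4 vertices and 4 edges.
Computing the (3 x 3) cofactor determinant gives 3.

3


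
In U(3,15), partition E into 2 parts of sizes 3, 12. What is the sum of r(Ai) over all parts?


r(Ai) = min(|Ai|, 3) for each part.
Sum = min(3,3) + min(12,3)
    = 3 + 3
    = 6.

6


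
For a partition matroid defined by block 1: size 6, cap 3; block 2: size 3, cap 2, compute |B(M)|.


A basis picks exactly ci elements from block i.
Number of bases = product of C(|Si|, ci).
= C(6,3) * C(3,2)
= 20 * 3
= 60.

60


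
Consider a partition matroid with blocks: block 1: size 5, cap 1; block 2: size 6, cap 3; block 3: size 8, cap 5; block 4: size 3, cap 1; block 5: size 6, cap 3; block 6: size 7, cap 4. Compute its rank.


Rank of a partition matroid = sum of min(|Si|, ci) for each block.
= min(5,1) + min(6,3) + min(8,5) + min(3,1) + min(6,3) + min(7,4)
= 1 + 3 + 5 + 1 + 3 + 4
= 17.

17


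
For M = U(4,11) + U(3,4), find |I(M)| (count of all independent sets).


For a direct sum, |I(M1+M2)| = |I(M1)| * |I(M2)|.
|I(U(4,11))| = sum C(11,k) for k=0..4 = 562.
|I(U(3,4))| = sum C(4,k) for k=0..3 = 15.
Total = 562 * 15 = 8430.

8430


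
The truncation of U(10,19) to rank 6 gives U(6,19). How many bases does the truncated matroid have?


Truncating U(10,19) to rank 6 gives U(6,19).
Bases of U(6,19) are all 6-element subsets of 19 elements.
Number of bases = (19 choose 6) = 27132.

27132


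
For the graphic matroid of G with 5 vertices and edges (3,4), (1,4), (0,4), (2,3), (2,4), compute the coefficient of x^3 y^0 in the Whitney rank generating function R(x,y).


R(x,y) = sum over A in 2^E of x^(r(E)-r(A)) * y^(|A|-r(A)).
G has 5 vertices, 5 edges. r(E) = 4.
Enumerate all 2^5 = 32 subsets.
Count subsets with r(E)-r(A)=3 and |A|-r(A)=0: 5.

5


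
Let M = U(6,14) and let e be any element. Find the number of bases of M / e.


Contracting e from U(6,14) gives U(5,13).
Bases of U(5,13) = C(13,5) = 1287.

1287


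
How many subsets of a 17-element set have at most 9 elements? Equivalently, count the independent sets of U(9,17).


Independent sets of U(9,17) are all subsets of size <= 9.
Count = (17 choose 0) + (17 choose 1) + (17 choose 2) + (17 choose 3) + (17 choose 4) + (17 choose 5) + (17 choose 6) + (17 choose 7) + (17 choose 8) + (17 choose 9)
     = 1 + 17 + 136 + 680 + 2380 + 6188 + 12376 + 19448 + 24310 + 24310
     = 89846.

89846


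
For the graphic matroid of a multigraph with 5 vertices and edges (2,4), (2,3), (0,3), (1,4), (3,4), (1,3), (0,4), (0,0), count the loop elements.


In a graphic matroid, a loop is a self-loop edge (u,u) with rank 0.
Examining all 8 edges for self-loops...
Self-loops found: (0,0)
Number of loops = 1.

1


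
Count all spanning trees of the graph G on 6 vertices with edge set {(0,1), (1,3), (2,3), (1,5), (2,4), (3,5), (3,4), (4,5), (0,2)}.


By Kirchhoff's matrix tree theorem, the number of spanning trees equals
the determinant of any cofactor of the Laplacian matrix L.
G has 6 vertices and 9 edges.
Computing the (5 x 5) cofactor determinant gives 66.

66


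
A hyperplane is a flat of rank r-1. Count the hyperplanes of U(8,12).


Hyperplanes of U(8,12) are flats of rank 7.
In a uniform matroid, these are exactly the (7)-element subsets.
Count = (12 choose 7) = 792.

792


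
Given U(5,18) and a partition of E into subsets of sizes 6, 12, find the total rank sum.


r(Ai) = min(|Ai|, 5) for each part.
Sum = min(6,5) + min(12,5)
    = 5 + 5
    = 10.

10


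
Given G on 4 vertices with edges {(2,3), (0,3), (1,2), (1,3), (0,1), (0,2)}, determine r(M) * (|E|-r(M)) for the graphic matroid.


r(M) = |V| - c = 4 - 1 = 3.
nullity = |E| - r(M) = 6 - 3 = 3.
Product = 3 * 3 = 9.

9


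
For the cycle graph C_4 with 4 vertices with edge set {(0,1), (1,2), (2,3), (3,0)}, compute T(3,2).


T(C_4; x,y) = x + x^2 + ... + x^(3) + y.
T(3,2) = 3^1 + 3^2 + 3^3 + 2
= 3 + 9 + 27 + 2
= 41.

41


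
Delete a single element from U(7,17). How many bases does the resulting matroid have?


Deleting e from U(7,17) gives U(7,16) since n > r.
Bases of U(7,16) = (16 choose 7) = 11440.

11440


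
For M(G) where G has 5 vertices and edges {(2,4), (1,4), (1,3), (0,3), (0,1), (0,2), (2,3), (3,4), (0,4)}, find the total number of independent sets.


An independent set in a graphic matroid is an acyclic edge subset.
G has 5 vertices and 9 edges.
Enumerate all 2^9 = 512 subsets, checking for acyclicity.
Total independent sets = 198.

198


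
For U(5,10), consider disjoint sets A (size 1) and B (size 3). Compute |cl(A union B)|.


|A union B| = 1 + 3 = 4 (disjoint).
In U(5,10), cl(S) = S if |S| < 5, else cl(S) = E.
Since 4 < 5, cl(A union B) = A union B.
|cl(A union B)| = 4.

4


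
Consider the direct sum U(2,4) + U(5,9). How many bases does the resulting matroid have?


Bases of a direct sum M1 + M2: |B| = |B(M1)| * |B(M2)|.
|B(U(2,4))| = C(4,2) = 6.
|B(U(5,9))| = C(9,5) = 126.
Total bases = 6 * 126 = 756.

756


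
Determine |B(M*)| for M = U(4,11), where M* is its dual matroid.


The dual of U(r,n) is U(n-r, n) = U(7,11).
Bases of U(7,11) are all (7)-element subsets.
|B(M*)| = C(11,7) = 330.

330


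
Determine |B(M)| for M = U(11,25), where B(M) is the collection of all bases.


Bases of U(11,25) are all 11-element subsets of the 25-element ground set.
Number of bases = C(25,11).
C(25,11) = 4457400.

4457400


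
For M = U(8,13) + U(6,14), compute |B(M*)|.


(M1+M2)* = M1* + M2*.
M1* = U(5,13), bases: C(13,5) = 1287.
M2* = U(8,14), bases: C(14,8) = 3003.
|B(M*)| = 1287 * 3003 = 3864861.

3864861


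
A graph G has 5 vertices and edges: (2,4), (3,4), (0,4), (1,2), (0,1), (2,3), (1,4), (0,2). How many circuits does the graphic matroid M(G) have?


A circuit in a graphic matroid = edge set of a simple cycle.
G has 5 vertices and 8 edges.
Enumerating all minimal edge subsets forming cycles...
Total circuits found: 12.

12


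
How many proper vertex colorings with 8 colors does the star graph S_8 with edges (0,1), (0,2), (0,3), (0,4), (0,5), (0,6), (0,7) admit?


P(tree, k) = k * (k-1)^(7) for any tree on 8 vertices.
P(8) = 8 * 7^7 = 8 * 823543 = 6588344.

6588344


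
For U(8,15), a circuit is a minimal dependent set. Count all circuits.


In U(8,15), circuits are the (9)-element subsets.
Any set of 9 elements is dependent, and removing any one element gives
an independent set of size 8, so it is a minimal dependent set.
Number of circuits = C(15,9) = 5005.

5005


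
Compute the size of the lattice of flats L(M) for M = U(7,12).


Flats of U(7,12): every subset of size < 7 is a flat, plus E itself.
Count = C(12,0) + C(12,1) + C(12,2) + C(12,3) + C(12,4) + C(12,5) + C(12,6) + 1
     = 1 + 12 + 66 + 220 + 495 + 792 + 924 + 1
     = 2511.

2511


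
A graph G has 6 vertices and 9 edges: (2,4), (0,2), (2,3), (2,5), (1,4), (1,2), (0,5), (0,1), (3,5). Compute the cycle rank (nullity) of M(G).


Cycle rank (nullity) = |E| - r(M) = |E| - (|V| - c).
|E| = 9, |V| = 6, c = 1.
Nullity = 9 - (6 - 1) = 9 - 5 = 4.

4


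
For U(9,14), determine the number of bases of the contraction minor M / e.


Contracting e from U(9,14) gives U(8,13).
Bases of U(8,13) = C(13,8) = 1287.

1287


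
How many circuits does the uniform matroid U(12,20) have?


In U(12,20), circuits are the (13)-element subsets.
Any set of 13 elements is dependent, and removing any one element gives
an independent set of size 12, so it is a minimal dependent set.
Number of circuits = C(20,13) = 20! / (13! * 7!) = 77520.

77520


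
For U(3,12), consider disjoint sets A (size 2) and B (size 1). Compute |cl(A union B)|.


|A union B| = 2 + 1 = 3 (disjoint).
In U(3,12), cl(S) = S if |S| < 3, else cl(S) = E.
Since 3 >= 3, cl(A union B) = E.
|cl(A union B)| = 12.

12


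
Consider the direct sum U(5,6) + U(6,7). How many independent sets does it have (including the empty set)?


For a direct sum, |I(M1+M2)| = |I(M1)| * |I(M2)|.
|I(U(5,6))| = sum C(6,k) for k=0..5 = 63.
|I(U(6,7))| = sum C(7,k) for k=0..6 = 127.
Total = 63 * 127 = 8001.

8001


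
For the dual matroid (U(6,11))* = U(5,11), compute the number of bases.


The dual of U(r,n) is U(n-r, n) = U(5,11).
Bases of U(5,11) are all (5)-element subsets.
|B(M*)| = C(11,5) = 11! / (5! * 6!) = 462.

462


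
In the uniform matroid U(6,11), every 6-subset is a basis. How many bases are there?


Bases of U(6,11) are all 6-element subsets of the 11-element ground set.
Number of bases = C(11,6).
C(11,6) = 11! / (6! * 5!) = 462.

462


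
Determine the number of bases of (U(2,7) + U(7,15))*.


(M1+M2)* = M1* + M2*.
M1* = U(5,7), bases: C(7,5) = 21.
M2* = U(8,15), bases: C(15,8) = 6435.
|B(M*)| = 21 * 6435 = 135135.

135135


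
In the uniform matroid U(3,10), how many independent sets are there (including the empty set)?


Independent sets of U(3,10) are all subsets of size <= 3.
Count = (10 choose 0) + (10 choose 1) + (10 choose 2) + (10 choose 3)
     = 1 + 10 + 45 + 120
     = 176.

176


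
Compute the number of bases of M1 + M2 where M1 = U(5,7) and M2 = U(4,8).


Bases of a direct sum M1 + M2: |B| = |B(M1)| * |B(M2)|.
|B(U(5,7))| = C(7,5) = 21.
|B(U(4,8))| = C(8,4) = 70.
Total bases = 21 * 70 = 1470.

1470


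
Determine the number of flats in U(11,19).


Flats of U(11,19): every subset of size < 11 is a flat, plus E itself.
Count = C(19,0) + C(19,1) + C(19,2) + C(19,3) + C(19,4) + C(19,5) + C(19,6) + C(19,7) + C(19,8) + C(19,9) + C(19,10) + 1
     = 1 + 19 + 171 + 969 + 3876 + 11628 + 27132 + 50388 + 75582 + 92378 + 92378 + 1
     = 354523.

354523


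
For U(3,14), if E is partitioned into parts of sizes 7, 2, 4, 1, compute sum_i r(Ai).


r(Ai) = min(|Ai|, 3) for each part.
Sum = min(7,3) + min(2,3) + min(4,3) + min(1,3)
    = 3 + 2 + 3 + 1
    = 9.

9


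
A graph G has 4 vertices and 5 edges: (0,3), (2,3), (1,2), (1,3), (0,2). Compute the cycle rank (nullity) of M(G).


Cycle rank (nullity) = |E| - r(M) = |E| - (|V| - c).
|E| = 5, |V| = 4, c = 1.
Nullity = 5 - (4 - 1) = 5 - 3 = 2.

2


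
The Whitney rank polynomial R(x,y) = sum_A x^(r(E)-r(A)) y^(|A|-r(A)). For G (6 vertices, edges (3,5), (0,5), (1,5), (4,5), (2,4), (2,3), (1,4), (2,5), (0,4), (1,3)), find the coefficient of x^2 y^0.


R(x,y) = sum over A in 2^E of x^(r(E)-r(A)) * y^(|A|-r(A)).
G has 6 vertices, 10 edges. r(E) = 5.
Enumerate all 2^10 = 1024 subsets.
Count subsets with r(E)-r(A)=2 and |A|-r(A)=0: 115.

115


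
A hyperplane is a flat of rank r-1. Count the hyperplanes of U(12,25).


Hyperplanes of U(12,25) are flats of rank 11.
In a uniform matroid, these are exactly the (11)-element subsets.
Count = C(25,11) = 25! / (11! * 14!) = 4457400.

4457400


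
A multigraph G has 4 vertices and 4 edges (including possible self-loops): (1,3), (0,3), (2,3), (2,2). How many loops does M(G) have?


In a graphic matroid, a loop is a self-loop edge (u,u) with rank 0.
Examining all 4 edges for self-loops...
Self-loops found: (2,2)
Number of loops = 1.

1


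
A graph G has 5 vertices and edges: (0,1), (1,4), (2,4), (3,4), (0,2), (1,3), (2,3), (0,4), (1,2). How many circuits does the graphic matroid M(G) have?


A circuit in a graphic matroid = edge set of a simple cycle.
G has 5 vertices and 9 edges.
Enumerating all minimal edge subsets forming cycles...
Total circuits found: 22.

22


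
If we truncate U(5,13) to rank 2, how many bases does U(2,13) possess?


Truncating U(5,13) to rank 2 gives U(2,13).
Bases of U(2,13) are all 2-element subsets of 13 elements.
Number of bases = C(13,2) = 13! / (2! * 11!) = 78.

78


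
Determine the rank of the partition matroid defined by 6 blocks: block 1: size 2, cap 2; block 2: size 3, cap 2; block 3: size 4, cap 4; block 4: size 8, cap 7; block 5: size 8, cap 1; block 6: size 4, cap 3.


Rank of a partition matroid = sum of min(|Si|, ci) for each block.
= min(2,2) + min(3,2) + min(4,4) + min(8,7) + min(8,1) + min(4,3)
= 2 + 2 + 4 + 7 + 1 + 3
= 19.

19


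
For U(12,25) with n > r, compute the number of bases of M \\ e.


Deleting e from U(12,25) gives U(12,24) since n > r.
Bases of U(12,24) = (24 choose 12) = 2704156.

2704156


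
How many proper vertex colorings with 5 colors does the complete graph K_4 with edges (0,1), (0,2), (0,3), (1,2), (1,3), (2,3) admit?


P(K_4, k) = k(k-1)(k-2)...(k-3).
P(5) = (5) * (4) * (3) * (2) = 120.

120


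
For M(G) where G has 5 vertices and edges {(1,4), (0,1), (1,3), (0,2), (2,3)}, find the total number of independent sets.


An independent set in a graphic matroid is an acyclic edge subset.
G has 5 vertices and 5 edges.
Enumerate all 2^5 = 32 subsets, checking for acyclicity.
Total independent sets = 30.

30


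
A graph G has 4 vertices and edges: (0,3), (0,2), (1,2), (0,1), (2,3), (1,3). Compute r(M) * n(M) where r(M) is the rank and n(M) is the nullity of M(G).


r(M) = |V| - c = 4 - 1 = 3.
nullity = |E| - r(M) = 6 - 3 = 3.
Product = 3 * 3 = 9.

9


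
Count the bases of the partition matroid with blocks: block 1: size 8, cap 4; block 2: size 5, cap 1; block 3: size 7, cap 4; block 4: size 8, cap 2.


A basis picks exactly ci elements from block i.
Number of bases = product of C(|Si|, ci).
= C(8,4) * C(5,1) * C(7,4) * C(8,2)
= 70 * 5 * 35 * 28
= 343000.

343000


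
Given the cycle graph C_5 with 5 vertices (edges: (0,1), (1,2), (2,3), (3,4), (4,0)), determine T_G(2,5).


T(C_5; x,y) = x + x^2 + ... + x^(4) + y.
T(2,5) = 2^1 + 2^2 + 2^3 + 2^4 + 5
= 2 + 4 + 8 + 16 + 5
= 35.

35


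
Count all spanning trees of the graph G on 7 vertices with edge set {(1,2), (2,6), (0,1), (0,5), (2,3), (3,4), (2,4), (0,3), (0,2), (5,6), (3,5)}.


By Kirchhoff's matrix tree theorem, the number of spanning trees equals
the determinant of any cofactor of the Laplacian matrix L.
G has 7 vertices and 11 edges.
Computing the (6 x 6) cofactor determinant gives 153.

153


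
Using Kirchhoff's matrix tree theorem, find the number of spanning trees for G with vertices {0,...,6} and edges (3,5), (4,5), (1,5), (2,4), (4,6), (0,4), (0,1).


By Kirchhoff's matrix tree theorem, the number of spanning trees equals
the determinant of any cofactor of the Laplacian matrix L.
G has 7 vertices and 7 edges.
Computing the (6 x 6) cofactor determinant gives 4.

4


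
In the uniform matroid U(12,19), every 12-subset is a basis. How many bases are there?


Bases of U(12,19) are all 12-element subsets of the 19-element ground set.
Number of bases = C(19,12).
C(19,12) = 19! / (12! * 7!) = 50388.

50388


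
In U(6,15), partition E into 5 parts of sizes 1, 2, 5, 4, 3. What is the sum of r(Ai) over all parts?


r(Ai) = min(|Ai|, 6) for each part.
Sum = min(1,6) + min(2,6) + min(5,6) + min(4,6) + min(3,6)
    = 1 + 2 + 5 + 4 + 3
    = 15.

15


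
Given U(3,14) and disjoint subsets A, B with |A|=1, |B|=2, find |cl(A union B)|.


|A union B| = 1 + 2 = 3 (disjoint).
In U(3,14), cl(S) = S if |S| < 3, else cl(S) = E.
Since 3 >= 3, cl(A union B) = E.
|cl(A union B)| = 14.

14


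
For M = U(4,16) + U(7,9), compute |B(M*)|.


(M1+M2)* = M1* + M2*.
M1* = U(12,16), bases: C(16,12) = 1820.
M2* = U(2,9), bases: C(9,2) = 36.
|B(M*)| = 1820 * 36 = 65520.

65520


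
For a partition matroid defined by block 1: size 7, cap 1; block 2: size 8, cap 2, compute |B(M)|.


A basis picks exactly ci elements from block i.
Number of bases = product of C(|Si|, ci).
= C(7,1) * C(8,2)
= 7 * 28
= 196.

196


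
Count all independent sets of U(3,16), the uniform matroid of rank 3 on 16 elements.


Independent sets of U(3,16) are all subsets of size <= 3.
Count = (16 choose 0) + (16 choose 1) + (16 choose 2) + (16 choose 3)
     = 1 + 16 + 120 + 560
     = 697.

697


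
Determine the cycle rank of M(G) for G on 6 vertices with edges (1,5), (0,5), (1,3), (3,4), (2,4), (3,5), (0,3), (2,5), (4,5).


Cycle rank (nullity) = |E| - r(M) = |E| - (|V| - c).
|E| = 9, |V| = 6, c = 1.
Nullity = 9 - (6 - 1) = 9 - 5 = 4.

4


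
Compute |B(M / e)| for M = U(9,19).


Contracting e from U(9,19) gives U(8,18).
Bases of U(8,18) = C(18,8) = 18! / (8! * 10!) = 43758.

43758


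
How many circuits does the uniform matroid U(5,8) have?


In U(5,8), circuits are the (6)-element subsets.
Any set of 6 elements is dependent, and removing any one element gives
an independent set of size 5, so it is a minimal dependent set.
Number of circuits = C(8,6) = 8! / (6! * 2!) = 28.

28


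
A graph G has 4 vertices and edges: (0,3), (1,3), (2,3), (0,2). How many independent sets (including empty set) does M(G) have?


An independent set in a graphic matroid is an acyclic edge subset.
G has 4 vertices and 4 edges.
Enumerate all 2^4 = 16 subsets, checking for acyclicity.
Total independent sets = 14.

14


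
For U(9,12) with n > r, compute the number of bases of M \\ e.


Deleting e from U(9,12) gives U(9,11) since n > r.
Bases of U(9,11) = (11 choose 9) = 55.

55


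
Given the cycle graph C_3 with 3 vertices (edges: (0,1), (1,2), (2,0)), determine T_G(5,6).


T(C_3; x,y) = x + x^2 + ... + x^(2) + y.
T(5,6) = 5^1 + 5^2 + 6
= 5 + 25 + 6
= 36.

36


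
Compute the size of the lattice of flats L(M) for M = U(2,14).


Flats of U(2,14): every subset of size < 2 is a flat, plus E itself.
Count = C(14,0) + C(14,1) + 1
     = 1 + 14 + 1
     = 16.

16


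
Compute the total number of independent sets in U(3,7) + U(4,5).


For a direct sum, |I(M1+M2)| = |I(M1)| * |I(M2)|.
|I(U(3,7))| = sum C(7,k) for k=0..3 = 64.
|I(U(4,5))| = sum C(5,k) for k=0..4 = 31.
Total = 64 * 31 = 1984.

1984


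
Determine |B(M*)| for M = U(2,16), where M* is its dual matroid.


The dual of U(r,n) is U(n-r, n) = U(14,16).
Bases of U(14,16) are all (14)-element subsets.
|B(M*)| = C(16,14) = 120.

120


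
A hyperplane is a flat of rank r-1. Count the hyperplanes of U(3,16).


Hyperplanes of U(3,16) are flats of rank 2.
In a uniform matroid, these are exactly the (2)-element subsets.
Count = C(16,2) = (16 * 15) / (1 * 2) = 120.

120


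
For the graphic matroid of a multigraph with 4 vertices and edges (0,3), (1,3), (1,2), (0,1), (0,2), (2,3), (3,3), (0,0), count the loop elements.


In a graphic matroid, a loop is a self-loop edge (u,u) with rank 0.
Examining all 8 edges for self-loops...
Self-loops found: (3,3), (0,0)
Number of loops = 2.

2


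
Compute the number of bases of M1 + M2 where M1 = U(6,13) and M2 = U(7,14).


Bases of a direct sum M1 + M2: |B| = |B(M1)| * |B(M2)|.
|B(U(6,13))| = C(13,6) = 1716.
|B(U(7,14))| = C(14,7) = 3432.
Total bases = 1716 * 3432 = 5889312.

5889312


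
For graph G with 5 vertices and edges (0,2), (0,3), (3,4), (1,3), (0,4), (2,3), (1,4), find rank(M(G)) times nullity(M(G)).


r(M) = |V| - c = 5 - 1 = 4.
nullity = |E| - r(M) = 7 - 4 = 3.
Product = 4 * 3 = 12.

12


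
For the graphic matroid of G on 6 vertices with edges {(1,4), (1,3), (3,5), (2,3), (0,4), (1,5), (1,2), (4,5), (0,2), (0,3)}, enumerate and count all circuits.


A circuit in a graphic matroid = edge set of a simple cycle.
G has 6 vertices and 10 edges.
Enumerating all minimal edge subsets forming cycles...
Total circuits found: 23.

23


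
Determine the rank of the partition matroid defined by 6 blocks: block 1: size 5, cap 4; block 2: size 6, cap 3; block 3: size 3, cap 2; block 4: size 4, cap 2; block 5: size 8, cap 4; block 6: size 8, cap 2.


Rank of a partition matroid = sum of min(|Si|, ci) for each block.
= min(5,4) + min(6,3) + min(3,2) + min(4,2) + min(8,4) + min(8,2)
= 4 + 3 + 2 + 2 + 4 + 2
= 17.

17


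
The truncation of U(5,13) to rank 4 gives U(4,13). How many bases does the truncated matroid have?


Truncating U(5,13) to rank 4 gives U(4,13).
Bases of U(4,13) are all 4-element subsets of 13 elements.
Number of bases = C(13,4) = (13 * 12 * 11 * 10) / (1 * 2 * 3 * 4) = 715.

715


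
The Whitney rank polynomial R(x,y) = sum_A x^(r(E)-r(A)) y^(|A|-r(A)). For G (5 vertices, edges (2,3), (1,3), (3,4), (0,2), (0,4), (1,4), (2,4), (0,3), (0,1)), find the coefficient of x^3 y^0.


R(x,y) = sum over A in 2^E of x^(r(E)-r(A)) * y^(|A|-r(A)).
G has 5 vertices, 9 edges. r(E) = 4.
Enumerate all 2^9 = 512 subsets.
Count subsets with r(E)-r(A)=3 and |A|-r(A)=0: 9.

9


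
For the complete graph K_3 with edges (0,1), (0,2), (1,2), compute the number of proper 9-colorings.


P(K_3, k) = k(k-1)(k-2)...(k-2).
P(9) = (9) * (8) * (7) = 504.

504


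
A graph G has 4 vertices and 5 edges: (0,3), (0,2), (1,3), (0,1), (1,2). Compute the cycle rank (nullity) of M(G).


Cycle rank (nullity) = |E| - r(M) = |E| - (|V| - c).
|E| = 5, |V| = 4, c = 1.
Nullity = 5 - (4 - 1) = 5 - 3 = 2.

2


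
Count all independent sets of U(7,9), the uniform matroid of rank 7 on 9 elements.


Independent sets of U(7,9) are all subsets of size <= 7.
Count = (9 choose 0) + (9 choose 1) + (9 choose 2) + (9 choose 3) + (9 choose 4) + (9 choose 5) + (9 choose 6) + (9 choose 7)
     = 1 + 9 + 36 + 84 + 126 + 126 + 84 + 36
     = 502.

502


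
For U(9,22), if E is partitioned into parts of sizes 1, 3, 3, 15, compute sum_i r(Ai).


r(Ai) = min(|Ai|, 9) for each part.
Sum = min(1,9) + min(3,9) + min(3,9) + min(15,9)
    = 1 + 3 + 3 + 9
    = 16.

16


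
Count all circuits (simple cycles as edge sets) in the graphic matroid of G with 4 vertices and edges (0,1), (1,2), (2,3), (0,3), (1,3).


A circuit in a graphic matroid = edge set of a simple cycle.
G has 4 vertices and 5 edges.
Enumerating all minimal edge subsets forming cycles...
Total circuits found: 3.

3


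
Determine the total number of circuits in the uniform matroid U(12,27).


In U(12,27), circuits are the (13)-element subsets.
Any set of 13 elements is dependent, and removing any one element gives
an independent set of size 12, so it is a minimal dependent set.
Number of circuits = C(27,13) = 27! / (13! * 14!) = 20058300.

20058300


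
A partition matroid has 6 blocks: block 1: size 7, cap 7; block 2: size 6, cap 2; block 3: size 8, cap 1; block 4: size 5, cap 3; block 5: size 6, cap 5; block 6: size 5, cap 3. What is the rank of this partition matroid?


Rank of a partition matroid = sum of min(|Si|, ci) for each block.
= min(7,7) + min(6,2) + min(8,1) + min(5,3) + min(6,5) + min(5,3)
= 7 + 2 + 1 + 3 + 5 + 3
= 21.

21


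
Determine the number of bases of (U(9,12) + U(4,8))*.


(M1+M2)* = M1* + M2*.
M1* = U(3,12), bases: C(12,3) = 220.
M2* = U(4,8), bases: C(8,4) = 70.
|B(M*)| = 220 * 70 = 15400.

15400


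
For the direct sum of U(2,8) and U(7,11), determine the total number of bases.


Bases of a direct sum M1 + M2: |B| = |B(M1)| * |B(M2)|.
|B(U(2,8))| = C(8,2) = 28.
|B(U(7,11))| = C(11,7) = 330.
Total bases = 28 * 330 = 9240.

9240


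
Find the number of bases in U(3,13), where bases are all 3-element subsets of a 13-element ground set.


Bases of U(3,13) are all 3-element subsets of the 13-element ground set.
Number of bases = C(13,3).
C(13,3) = 13! / (3! * 10!) = 286.

286


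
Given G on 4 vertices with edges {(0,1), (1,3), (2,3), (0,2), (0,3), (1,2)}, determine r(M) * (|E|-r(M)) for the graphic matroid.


r(M) = |V| - c = 4 - 1 = 3.
nullity = |E| - r(M) = 6 - 3 = 3.
Product = 3 * 3 = 9.

9


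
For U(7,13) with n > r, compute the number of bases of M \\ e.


Deleting e from U(7,13) gives U(7,12) since n > r.
Bases of U(7,12) = C(12,7) = 792.

792


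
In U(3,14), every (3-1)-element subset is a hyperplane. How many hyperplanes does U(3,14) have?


Hyperplanes of U(3,14) are flats of rank 2.
In a uniform matroid, these are exactly the (2)-element subsets.
Count = C(14,2) = 14! / (2! * 12!) = 91.

91


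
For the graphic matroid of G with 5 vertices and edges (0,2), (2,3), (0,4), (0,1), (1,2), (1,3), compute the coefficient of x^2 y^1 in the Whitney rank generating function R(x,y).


R(x,y) = sum over A in 2^E of x^(r(E)-r(A)) * y^(|A|-r(A)).
G has 5 vertices, 6 edges. r(E) = 4.
Enumerate all 2^6 = 64 subsets.
Count subsets with r(E)-r(A)=2 and |A|-r(A)=1: 2.

2


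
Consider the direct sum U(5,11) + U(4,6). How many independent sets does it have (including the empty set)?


For a direct sum, |I(M1+M2)| = |I(M1)| * |I(M2)|.
|I(U(5,11))| = sum C(11,k) for k=0..5 = 1024.
|I(U(4,6))| = sum C(6,k) for k=0..4 = 57.
Total = 1024 * 57 = 58368.

58368


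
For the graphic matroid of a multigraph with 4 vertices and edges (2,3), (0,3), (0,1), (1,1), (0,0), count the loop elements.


In a graphic matroid, a loop is a self-loop edge (u,u) with rank 0.
Examining all 5 edges for self-loops...
Self-loops found: (1,1), (0,0)
Number of loops = 2.

2


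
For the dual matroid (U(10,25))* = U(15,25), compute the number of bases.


The dual of U(r,n) is U(n-r, n) = U(15,25).
Bases of U(15,25) are all (15)-element subsets.
|B(M*)| = C(25,15) = 25! / (15! * 10!) = 3268760.

3268760


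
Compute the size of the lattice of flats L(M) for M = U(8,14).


Flats of U(8,14): every subset of size < 8 is a flat, plus E itself.
Count = (14 choose 0) + (14 choose 1) + (14 choose 2) + (14 choose 3) + (14 choose 4) + (14 choose 5) + (14 choose 6) + (14 choose 7) + 1
     = 1 + 14 + 91 + 364 + 1001 + 2002 + 3003 + 3432 + 1
     = 9909.

9909


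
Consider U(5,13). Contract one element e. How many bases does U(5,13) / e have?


Contracting e from U(5,13) gives U(4,12).
Bases of U(4,12) = C(12,4) = 12! / (4! * 8!) = 495.

495


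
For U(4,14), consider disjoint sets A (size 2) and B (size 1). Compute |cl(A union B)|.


|A union B| = 2 + 1 = 3 (disjoint).
In U(4,14), cl(S) = S if |S| < 4, else cl(S) = E.
Since 3 < 4, cl(A union B) = A union B.
|cl(A union B)| = 3.

3


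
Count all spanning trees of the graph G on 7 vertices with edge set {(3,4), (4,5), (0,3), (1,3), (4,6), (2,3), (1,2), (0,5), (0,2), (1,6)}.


By Kirchhoff's matrix tree theorem, the number of spanning trees equals
the determinant of any cofactor of the Laplacian matrix L.
G has 7 vertices and 10 edges.
Computing the (6 x 6) cofactor determinant gives 95.

95


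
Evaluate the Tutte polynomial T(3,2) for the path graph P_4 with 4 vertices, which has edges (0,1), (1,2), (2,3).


A path on 4 vertices is a tree with 3 edges.
T(x,y) = x^(3) for any tree.
T(3,2) = 3^3 = 27.

27


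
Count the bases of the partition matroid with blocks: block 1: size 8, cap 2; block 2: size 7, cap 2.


A basis picks exactly ci elements from block i.
Number of bases = product of C(|Si|, ci).
= C(8,2) * C(7,2)
= 28 * 21
= 588.

588


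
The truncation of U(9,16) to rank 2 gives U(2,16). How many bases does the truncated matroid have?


Truncating U(9,16) to rank 2 gives U(2,16).
Bases of U(2,16) are all 2-element subsets of 16 elements.
Number of bases = (16 choose 2) = 120.

120


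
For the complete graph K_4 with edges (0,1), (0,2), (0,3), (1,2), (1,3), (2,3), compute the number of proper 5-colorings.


P(K_4, k) = k(k-1)(k-2)...(k-3).
P(5) = (5) * (4) * (3) * (2) = 120.

120


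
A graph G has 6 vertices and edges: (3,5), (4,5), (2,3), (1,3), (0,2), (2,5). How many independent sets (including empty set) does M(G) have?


An independent set in a graphic matroid is an acyclic edge subset.
G has 6 vertices and 6 edges.
Enumerate all 2^6 = 64 subsets, checking for acyclicity.
Total independent sets = 56.

56


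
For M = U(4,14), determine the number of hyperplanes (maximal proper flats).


Hyperplanes of U(4,14) are flats of rank 3.
In a uniform matroid, these are exactly the (3)-element subsets.
Count = C(14,3) = 14! / (3! * 11!) = 364.

364


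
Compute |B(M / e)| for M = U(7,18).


Contracting e from U(7,18) gives U(6,17).
Bases of U(6,17) = (17 choose 6) = 12376.

12376


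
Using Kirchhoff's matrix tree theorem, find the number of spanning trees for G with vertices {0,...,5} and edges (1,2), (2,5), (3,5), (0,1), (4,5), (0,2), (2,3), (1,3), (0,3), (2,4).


By Kirchhoff's matrix tree theorem, the number of spanning trees equals
the determinant of any cofactor of the Laplacian matrix L.
G has 6 vertices and 10 edges.
Computing the (5 x 5) cofactor determinant gives 104.

104


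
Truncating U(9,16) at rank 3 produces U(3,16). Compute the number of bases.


Truncating U(9,16) to rank 3 gives U(3,16).
Bases of U(3,16) are all 3-element subsets of 16 elements.
Number of bases = C(16,3) = (16 * 15 * 14) / (1 * 2 * 3) = 560.

560


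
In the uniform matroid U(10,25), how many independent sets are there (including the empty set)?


Independent sets of U(10,25) are all subsets of size <= 10.
Count = C(25,0) + C(25,1) + C(25,2) + C(25,3) + C(25,4) + C(25,5) + C(25,6) + C(25,7) + C(25,8) + C(25,9) + C(25,10)
     = 1 + 25 + 300 + 2300 + 12650 + 53130 + 177100 + 480700 + 1081575 + 2042975 + 3268760
     = 7119516.

7119516


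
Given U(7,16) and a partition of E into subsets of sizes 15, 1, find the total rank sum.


r(Ai) = min(|Ai|, 7) for each part.
Sum = min(15,7) + min(1,7)
    = 7 + 1
    = 8.

8


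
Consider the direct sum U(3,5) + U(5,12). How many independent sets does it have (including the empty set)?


For a direct sum, |I(M1+M2)| = |I(M1)| * |I(M2)|.
|I(U(3,5))| = sum C(5,k) for k=0..3 = 26.
|I(U(5,12))| = sum C(12,k) for k=0..5 = 1586.
Total = 26 * 1586 = 41236.

41236


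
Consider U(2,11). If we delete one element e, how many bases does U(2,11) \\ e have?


Deleting e from U(2,11) gives U(2,10) since n > r.
Bases of U(2,10) = C(10,2) = (10 * 9) / (1 * 2) = 45.

45


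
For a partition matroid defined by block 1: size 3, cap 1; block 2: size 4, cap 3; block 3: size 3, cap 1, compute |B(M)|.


A basis picks exactly ci elements from block i.
Number of bases = product of C(|Si|, ci).
= C(3,1) * C(4,3) * C(3,1)
= 3 * 4 * 3
= 36.

36


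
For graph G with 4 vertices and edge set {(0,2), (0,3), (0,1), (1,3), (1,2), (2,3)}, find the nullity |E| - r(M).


Cycle rank (nullity) = |E| - r(M) = |E| - (|V| - c).
|E| = 6, |V| = 4, c = 1.
Nullity = 6 - (4 - 1) = 6 - 3 = 3.

3


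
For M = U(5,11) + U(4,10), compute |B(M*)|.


(M1+M2)* = M1* + M2*.
M1* = U(6,11), bases: C(11,6) = 462.
M2* = U(6,10), bases: C(10,6) = 210.
|B(M*)| = 462 * 210 = 97020.

97020


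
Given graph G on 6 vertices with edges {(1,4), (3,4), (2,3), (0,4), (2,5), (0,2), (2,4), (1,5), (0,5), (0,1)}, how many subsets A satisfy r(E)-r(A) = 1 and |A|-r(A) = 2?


R(x,y) = sum over A in 2^E of x^(r(E)-r(A)) * y^(|A|-r(A)).
G has 6 vertices, 10 edges. r(E) = 5.
Enumerate all 2^10 = 1024 subsets.
Count subsets with r(E)-r(A)=1 and |A|-r(A)=2: 49.

49


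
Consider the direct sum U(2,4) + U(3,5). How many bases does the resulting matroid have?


Bases of a direct sum M1 + M2: |B| = |B(M1)| * |B(M2)|.
|B(U(2,4))| = C(4,2) = 6.
|B(U(3,5))| = C(5,3) = 10.
Total bases = 6 * 10 = 60.

60


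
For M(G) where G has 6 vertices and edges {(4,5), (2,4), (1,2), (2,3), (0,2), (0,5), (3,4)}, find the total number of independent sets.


An independent set in a graphic matroid is an acyclic edge subset.
G has 6 vertices and 7 edges.
Enumerate all 2^7 = 128 subsets, checking for acyclicity.
Total independent sets = 104.

104


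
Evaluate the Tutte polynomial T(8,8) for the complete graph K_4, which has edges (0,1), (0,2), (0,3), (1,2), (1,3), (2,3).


T(K_4; x,y) = x^3 + 3x^2 + 4xy + 2x + y^3 + 3y^2 + 2y.
Substituting x=8, y=8:
= 512 + 192 + 256 + 16 + 512 + 192 + 16
= 1696.

1696


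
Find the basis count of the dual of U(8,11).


The dual of U(r,n) is U(n-r, n) = U(3,11).
Bases of U(3,11) are all (3)-element subsets.
|B(M*)| = C(11,3) = 11! / (3! * 8!) = 165.

165


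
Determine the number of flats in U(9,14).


Flats of U(9,14): every subset of size < 9 is a flat, plus E itself.
Count = (14 choose 0) + (14 choose 1) + (14 choose 2) + (14 choose 3) + (14 choose 4) + (14 choose 5) + (14 choose 6) + (14 choose 7) + (14 choose 8) + 1
     = 1 + 14 + 91 + 364 + 1001 + 2002 + 3003 + 3432 + 3003 + 1
     = 12912.

12912


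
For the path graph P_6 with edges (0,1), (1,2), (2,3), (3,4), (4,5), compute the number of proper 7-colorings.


P(P_6, k) = k * (k-1)^(5).
P(7) = 7 * 6^5 = 7 * 7776 = 54432.

54432


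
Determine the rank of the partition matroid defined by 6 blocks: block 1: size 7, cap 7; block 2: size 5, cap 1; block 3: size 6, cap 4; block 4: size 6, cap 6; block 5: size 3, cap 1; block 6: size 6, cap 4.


Rank of a partition matroid = sum of min(|Si|, ci) for each block.
= min(7,7) + min(5,1) + min(6,4) + min(6,6) + min(3,1) + min(6,4)
= 7 + 1 + 4 + 6 + 1 + 4
= 23.

23


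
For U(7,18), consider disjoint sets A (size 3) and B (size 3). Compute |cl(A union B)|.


|A union B| = 3 + 3 = 6 (disjoint).
In U(7,18), cl(S) = S if |S| < 7, else cl(S) = E.
Since 6 < 7, cl(A union B) = A union B.
|cl(A union B)| = 6.

6


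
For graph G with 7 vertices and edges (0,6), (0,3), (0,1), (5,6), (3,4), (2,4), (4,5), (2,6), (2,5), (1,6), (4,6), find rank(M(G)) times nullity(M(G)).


r(M) = |V| - c = 7 - 1 = 6.
nullity = |E| - r(M) = 11 - 6 = 5.
Product = 6 * 5 = 30.

30


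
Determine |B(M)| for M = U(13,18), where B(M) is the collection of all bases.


Bases of U(13,18) are all 13-element subsets of the 18-element ground set.
Number of bases = C(18,13).
C(18,13) = 18! / (13! * 5!) = 8568.

8568


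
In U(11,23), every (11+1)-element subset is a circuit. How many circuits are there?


In U(11,23), circuits are the (12)-element subsets.
Any set of 12 elements is dependent, and removing any one element gives
an independent set of size 11, so it is a minimal dependent set.
Number of circuits = (23 choose 12) = 1352078.

1352078


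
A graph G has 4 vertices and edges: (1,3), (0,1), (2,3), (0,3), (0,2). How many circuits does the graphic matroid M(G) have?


A circuit in a graphic matroid = edge set of a simple cycle.
G has 4 vertices and 5 edges.
Enumerating all minimal edge subsets forming cycles...
Total circuits found: 3.

3


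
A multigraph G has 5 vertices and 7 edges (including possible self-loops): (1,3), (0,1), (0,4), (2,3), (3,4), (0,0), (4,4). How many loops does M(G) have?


In a graphic matroid, a loop is a self-loop edge (u,u) with rank 0.
Examining all 7 edges for self-loops...
Self-loops found: (0,0), (4,4)
Number of loops = 2.

2


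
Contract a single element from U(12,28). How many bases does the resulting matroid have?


Contracting e from U(12,28) gives U(11,27).
Bases of U(11,27) = (27 choose 11) = 13037895.

13037895


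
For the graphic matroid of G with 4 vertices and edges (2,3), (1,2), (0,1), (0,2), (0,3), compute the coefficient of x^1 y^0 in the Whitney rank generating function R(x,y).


R(x,y) = sum over A in 2^E of x^(r(E)-r(A)) * y^(|A|-r(A)).
G has 4 vertices, 5 edges. r(E) = 3.
Enumerate all 2^5 = 32 subsets.
Count subsets with r(E)-r(A)=1 and |A|-r(A)=0: 10.

10


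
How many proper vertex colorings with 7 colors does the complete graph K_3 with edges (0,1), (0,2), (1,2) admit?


P(K_3, k) = k(k-1)(k-2)...(k-2).
P(7) = (7) * (6) * (5) = 210.

210


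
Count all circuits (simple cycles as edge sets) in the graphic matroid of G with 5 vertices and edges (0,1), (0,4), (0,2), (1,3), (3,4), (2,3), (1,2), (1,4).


A circuit in a graphic matroid = edge set of a simple cycle.
G has 5 vertices and 8 edges.
Enumerating all minimal edge subsets forming cycles...
Total circuits found: 13.

13


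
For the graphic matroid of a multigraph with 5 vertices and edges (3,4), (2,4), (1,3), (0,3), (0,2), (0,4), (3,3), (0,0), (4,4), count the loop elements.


In a graphic matroid, a loop is a self-loop edge (u,u) with rank 0.
Examining all 9 edges for self-loops...
Self-loops found: (3,3), (0,0), (4,4)
Number of loops = 3.

3
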